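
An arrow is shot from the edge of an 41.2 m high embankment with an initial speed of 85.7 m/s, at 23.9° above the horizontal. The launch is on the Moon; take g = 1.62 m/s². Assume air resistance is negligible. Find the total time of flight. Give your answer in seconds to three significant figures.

Horizontal component vₓ = 85.70 cos 23.9° = 78.35 m/s; vertical v_y0 = 85.70 sin 23.9° = 34.72 m/s.
With up positive and y = 0 at the ground: y(t) = 41.2 + (34.72) t − 0.8100 t². Setting y = 0 and taking the positive root: t = [34.72 + √(34.72² + 2·1.62·41.2)] / 1.62 = (34.72 + 36.59) / 1.62 = 44.02 s.

44.0 s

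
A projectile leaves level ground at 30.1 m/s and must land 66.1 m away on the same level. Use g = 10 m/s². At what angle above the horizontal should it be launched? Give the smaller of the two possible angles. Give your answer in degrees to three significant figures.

From R = (v₀²/g) sin 2θ: sin 2θ = 10.0 × 66.1 / 906.01 = 0.7296.
2θ = 46.85° or 180° − 46.85° = 133.1°, so θ = 23.43° or 66.57°.
The smaller angle is 23.43°.

23.4°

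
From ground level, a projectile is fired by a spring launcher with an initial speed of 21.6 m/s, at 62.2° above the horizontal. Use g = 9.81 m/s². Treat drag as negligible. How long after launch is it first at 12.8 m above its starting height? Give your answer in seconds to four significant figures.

0.8596 s

vₓ = 21.60 cos 62.2° = 10.07 m/s; v_y0 = 21.60 sin 62.2° = 19.11 m/s.
Require v_y0 t − ½ g t² = 12.8, i.e. 4.905 t² − 19.11 t + 12.8 = 0.
t = [19.11 ± √(19.11² − 2·9.81·12.8)] / 9.81 = (19.11 ± 10.67) / 9.81, so t = 0.8596 s or t = 3.036 s.
The first (ascending) time is 0.8596 s.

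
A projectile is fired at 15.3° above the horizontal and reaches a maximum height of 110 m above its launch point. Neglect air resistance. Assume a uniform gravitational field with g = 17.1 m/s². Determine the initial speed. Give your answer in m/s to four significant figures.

232.4 m/s

At the peak v_y = 0, so v_y0 = √(2gH) = √(2 × 17.1 × 110) = 61.34 m/s.
v_y0 = v₀ sin θ ⇒ v₀ = 61.34 / sin 15.3° = 232.4 m/s.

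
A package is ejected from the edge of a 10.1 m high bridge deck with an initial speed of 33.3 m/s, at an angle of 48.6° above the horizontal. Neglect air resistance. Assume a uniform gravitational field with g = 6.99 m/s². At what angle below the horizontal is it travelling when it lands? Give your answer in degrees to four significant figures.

51.48°

vₓ = 33.30 cos 48.6° = 22.02 m/s; v_y0 = 33.30 sin 48.6° = 24.98 m/s.
Vertical motion (up positive, ground at y = 0): 3.495 t² − (24.98) t − 10.1 = 0, so t = (24.98 + √(24.98² + 2·6.99·10.1)) / 6.99 = (24.98 + 27.66) / 6.99 = 7.531 s.
At impact: v_y = v_y0 − g t = −27.66 m/s; vₓ = 22.02 m/s.
Angle below horizontal: arctan(|v_y|/vₓ) = arctan(27.66/22.02) = 51.48°.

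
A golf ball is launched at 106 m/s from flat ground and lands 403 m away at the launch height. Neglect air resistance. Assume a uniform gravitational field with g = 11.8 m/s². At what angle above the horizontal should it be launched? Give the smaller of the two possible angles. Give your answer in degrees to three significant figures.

12.5°

Level-ground range R = v₀² sin(2θ)/g ⇒ sin(2θ) = gR/v₀² = 11.8 × 403 / 106² = 0.4232.
2θ = 25.04° or 180° − 25.04° = 155.0°, so θ = 12.52° or 77.48°.
The smaller angle is 12.52°.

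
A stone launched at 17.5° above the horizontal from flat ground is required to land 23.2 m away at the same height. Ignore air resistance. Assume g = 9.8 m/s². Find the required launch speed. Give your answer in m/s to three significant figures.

On level ground R = v₀² sin 2θ / g ⇒ v₀ = √(gR / sin 2θ).
v₀ = √(9.80 × 23.2 / sin 35.00°) = √(227.4 / 0.5736) = √396.39 = 19.91 m/s.

19.9 m/s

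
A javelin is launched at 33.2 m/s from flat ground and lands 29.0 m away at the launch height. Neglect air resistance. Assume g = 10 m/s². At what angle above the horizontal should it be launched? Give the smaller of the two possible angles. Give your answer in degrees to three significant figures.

7.63°

R = v₀² sin 2θ / g gives sin 2θ = gR/v₀² = 10.0·29.0/33.2² = 0.2631.
2θ = 15.25° or 180° − 15.25° = 164.7°, so θ = 7.627° or 82.37°.
The smaller angle is 7.627°.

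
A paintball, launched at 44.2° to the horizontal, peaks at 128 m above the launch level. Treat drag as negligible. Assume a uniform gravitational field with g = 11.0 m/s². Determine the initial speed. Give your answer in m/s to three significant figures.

At the peak v_y = 0, so v_y0 = √(2gH) = √(2 × 11.0 × 128) = 53.07 m/s.
v_y0 = v₀ sin θ ⇒ v₀ = 53.07 / sin 44.2° = 76.12 m/s.

76.1 m/s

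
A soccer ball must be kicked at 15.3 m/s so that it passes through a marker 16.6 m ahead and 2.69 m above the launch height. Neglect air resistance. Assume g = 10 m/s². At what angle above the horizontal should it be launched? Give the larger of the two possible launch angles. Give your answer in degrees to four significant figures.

Trajectory: y = x tanθ − g x² (1 + tan²θ)/(2v₀²). With x = 16.6, y = 2.69, v₀ = 15.3, g = 10.0:
5.886 tan²θ − 16.6 tanθ + (8.576) = 0.
tanθ = [16.6 ± √(16.6² − 4 × 5.886 × (8.576))] / (2 × 5.886) = (16.6 ± 8.583) / 11.77, giving tanθ = 0.6811 or 2.139.
θ = 34.26° or 64.95°; the larger is 64.95°.

64.95°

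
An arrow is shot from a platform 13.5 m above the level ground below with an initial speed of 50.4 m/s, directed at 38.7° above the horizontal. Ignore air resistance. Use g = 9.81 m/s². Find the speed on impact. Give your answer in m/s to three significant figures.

vₓ = 50.40 cos 38.7° = 39.33 m/s; v_y0 = 50.40 sin 38.7° = 31.51 m/s.
With up positive and y = 0 at the ground: y(t) = 13.5 + (31.51) t − 4.905 t². Setting y = 0 and taking the positive root: t = [31.51 + √(31.51² + 2·9.81·13.5)] / 9.81 = (31.51 + 35.47) / 9.81 = 6.828 s.
Vertical velocity at impact: v_y = v_y0 − g t = 31.51 − 9.81 × 6.828 = −35.47 m/s.
Speed: |v| = √(vₓ² + v_y²) = √(39.33² + 35.47²) = 52.96 m/s.

53.0 m/s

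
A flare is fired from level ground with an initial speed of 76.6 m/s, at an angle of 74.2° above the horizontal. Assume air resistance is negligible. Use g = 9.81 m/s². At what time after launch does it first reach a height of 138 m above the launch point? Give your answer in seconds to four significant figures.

2.192 s

Horizontal component vₓ = 76.60 cos 74.2° = 20.86 m/s; vertical v_y0 = 76.60 sin 74.2° = 73.71 m/s.
Require v_y0 t − ½ g t² = 138, i.e. 4.905 t² − 73.71 t + 138 = 0.
t = [73.71 ± √(73.71² − 2·9.81·138)] / 9.81 = (73.71 ± 52.20) / 9.81, so t = 2.192 s or t = 12.83 s.
The first (ascending) time is 2.192 s.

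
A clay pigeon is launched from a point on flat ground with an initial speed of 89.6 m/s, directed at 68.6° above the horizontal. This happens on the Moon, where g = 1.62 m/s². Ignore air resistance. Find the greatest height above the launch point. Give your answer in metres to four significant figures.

2148 m

Components: vₓ = 89.60 cos 68.6° = 32.69 m/s, v_y0 = 89.60 sin 68.6° = 83.42 m/s.
Peak height H = v_y0² / (2g) = 6959.3 / 3.240 = 2148 m.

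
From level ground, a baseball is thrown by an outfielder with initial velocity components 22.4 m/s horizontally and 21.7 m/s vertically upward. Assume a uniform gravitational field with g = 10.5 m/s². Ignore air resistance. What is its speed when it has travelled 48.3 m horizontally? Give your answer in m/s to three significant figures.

x = vₓ t ⇒ t = 48.3/22.40 = 2.156 s.
Vertical velocity there: v_y = v_y0 − g t = 21.70 − 10.5 × 2.156 = −0.9406 m/s.
Speed: √(vₓ² + v_y²) = √(22.40² + 0.9406²) = 22.42 m/s.

22.4 m/s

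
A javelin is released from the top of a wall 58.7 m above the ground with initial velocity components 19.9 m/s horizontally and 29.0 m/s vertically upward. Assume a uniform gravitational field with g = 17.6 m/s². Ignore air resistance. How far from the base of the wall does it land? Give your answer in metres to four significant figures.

With up positive and y = 0 at the ground: y(t) = 58.7 + (29.00) t − 8.800 t². Setting y = 0 and taking the positive root: t = [29.00 + √(29.00² + 2·17.6·58.7)] / 17.6 = (29.00 + 53.92) / 17.6 = 4.711 s.
Horizontal distance: R = vₓ t = 19.90 × 4.711 = 93.75 m.

93.75 m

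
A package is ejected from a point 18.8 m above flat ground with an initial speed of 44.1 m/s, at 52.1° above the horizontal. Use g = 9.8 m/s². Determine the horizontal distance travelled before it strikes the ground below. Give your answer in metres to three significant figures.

Resolve: vₓ = 44.10 cos 52.1° = 27.09 m/s and v_y0 = 44.10 sin 52.1° = 34.80 m/s.
With up positive and y = 0 at the ground: y(t) = 18.8 + (34.80) t − 4.900 t². Setting y = 0 and taking the positive root: t = [34.80 + √(34.80² + 2·9.80·18.8)] / 9.80 = (34.80 + 39.74) / 9.80 = 7.606 s.
Horizontal distance: R = vₓ t = 27.09 × 7.606 = 206.1 m.

206 m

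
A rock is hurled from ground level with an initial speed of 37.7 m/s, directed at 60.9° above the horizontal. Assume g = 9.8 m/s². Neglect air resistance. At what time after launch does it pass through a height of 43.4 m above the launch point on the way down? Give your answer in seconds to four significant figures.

Horizontal component vₓ = 37.70 cos 60.9° = 18.33 m/s; vertical v_y0 = 37.70 sin 60.9° = 32.94 m/s.
Require v_y0 t − ½ g t² = 43.4, i.e. 4.900 t² − 32.94 t + 43.4 = 0.
t = [32.94 ± √(32.94² − 2·9.80·43.4)] / 9.80 = (32.94 ± 15.31) / 9.80, so t = 1.799 s or t = 4.924 s.
The descending-branch root is 4.924 s.

4.924 s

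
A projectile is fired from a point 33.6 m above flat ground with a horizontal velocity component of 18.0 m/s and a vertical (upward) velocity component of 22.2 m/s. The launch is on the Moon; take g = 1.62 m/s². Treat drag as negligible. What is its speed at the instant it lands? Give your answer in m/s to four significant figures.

30.43 m/s

Vertical motion (up positive, ground at y = 0): 0.8100 t² − (22.20) t − 33.6 = 0, so t = (22.20 + √(22.20² + 2·1.62·33.6)) / 1.62 = (22.20 + 24.53) / 1.62 = 28.85 s.
Vertical velocity at impact: v_y = v_y0 − g t = 22.20 − 1.62 × 28.85 = −24.53 m/s.
Speed: |v| = √(vₓ² + v_y²) = √(18.00² + 24.53²) = 30.43 m/s.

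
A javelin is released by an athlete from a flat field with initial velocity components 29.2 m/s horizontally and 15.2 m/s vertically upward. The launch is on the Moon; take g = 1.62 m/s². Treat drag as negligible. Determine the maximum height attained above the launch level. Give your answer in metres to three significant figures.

71.3 m

Maximum height: H = v_y0² / (2g) = 15.20² / (2 × 1.62) = 71.31 m.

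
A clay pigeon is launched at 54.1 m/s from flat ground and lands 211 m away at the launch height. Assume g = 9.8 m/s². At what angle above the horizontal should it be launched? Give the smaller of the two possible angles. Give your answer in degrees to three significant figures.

22.5°

Level-ground range R = v₀² sin(2θ)/g ⇒ sin(2θ) = gR/v₀² = 9.80 × 211 / 54.1² = 0.7065.
2θ = 44.95° or 180° − 44.95° = 135.0°, so θ = 22.48° or 67.52°.
The smaller angle is 22.48°.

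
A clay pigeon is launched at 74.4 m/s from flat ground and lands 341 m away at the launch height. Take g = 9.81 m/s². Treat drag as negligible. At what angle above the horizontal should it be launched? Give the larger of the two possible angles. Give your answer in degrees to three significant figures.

R = v₀² sin 2θ / g gives sin 2θ = gR/v₀² = 9.81·341/74.4² = 0.6043.
2θ = 37.18° or 180° − 37.18° = 142.8°, so θ = 18.59° or 71.41°.
The larger angle is 71.41°.

71.4°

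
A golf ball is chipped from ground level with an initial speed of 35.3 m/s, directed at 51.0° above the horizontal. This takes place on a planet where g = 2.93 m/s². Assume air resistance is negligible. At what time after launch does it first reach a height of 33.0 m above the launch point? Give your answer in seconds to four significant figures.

1.292 s

Resolve: vₓ = 35.30 cos 51.0° = 22.22 m/s and v_y0 = 35.30 sin 51.0° = 27.43 m/s.
Height y(t) = 27.43 t − 1.465 t² = 33.0 gives 1.465 t² − 27.43 t + 33.0 = 0.
Quadratic formula: t = (27.43 ± √559.20) / 2.93 = (27.43 ± 23.65) / 2.93 → t = 1.292 s or 17.43 s.
The first (ascending) time is 1.292 s.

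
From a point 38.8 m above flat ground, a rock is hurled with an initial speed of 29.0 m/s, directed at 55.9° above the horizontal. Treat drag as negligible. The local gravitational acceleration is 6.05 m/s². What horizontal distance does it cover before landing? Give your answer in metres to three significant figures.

Horizontal component vₓ = 29.00 cos 55.9° = 16.26 m/s; vertical v_y0 = 29.00 sin 55.9° = 24.01 m/s.
Vertical motion (up positive, ground at y = 0): 3.025 t² − (24.01) t − 38.8 = 0, so t = (24.01 + √(24.01² + 2·6.05·38.8)) / 6.05 = (24.01 + 32.34) / 6.05 = 9.315 s.
Horizontal distance: R = vₓ t = 16.26 × 9.315 = 151.5 m.

151 m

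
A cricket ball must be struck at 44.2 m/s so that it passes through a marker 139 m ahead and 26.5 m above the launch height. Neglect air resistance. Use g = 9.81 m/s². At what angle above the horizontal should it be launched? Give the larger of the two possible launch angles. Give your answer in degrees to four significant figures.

65.00°

Trajectory: y = x tanθ − g x² (1 + tan²θ)/(2v₀²). With x = 139, y = 26.5, v₀ = 44.2, g = 9.81:
48.51 tan²θ − 139 tanθ + (75.01) = 0.
tanθ = [139 ± √(139² − 4 × 48.51 × (75.01))] / (2 × 48.51) = (139 ± 69.04) / 97.02, giving tanθ = 0.7211 or 2.144.
θ = 35.80° or 65.00°; the larger is 65.00°.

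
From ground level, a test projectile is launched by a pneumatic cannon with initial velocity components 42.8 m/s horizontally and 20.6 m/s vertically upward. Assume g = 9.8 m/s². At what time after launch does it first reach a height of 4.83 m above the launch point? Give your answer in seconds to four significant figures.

Height y(t) = 20.60 t − 4.900 t² = 4.83 gives 4.900 t² − 20.60 t + 4.83 = 0.
Quadratic formula: t = (20.60 ± √329.69) / 9.80 = (20.60 ± 18.16) / 9.80 → t = 0.2492 s or 3.955 s.
The first (ascending) time is 0.2492 s.

0.2492 s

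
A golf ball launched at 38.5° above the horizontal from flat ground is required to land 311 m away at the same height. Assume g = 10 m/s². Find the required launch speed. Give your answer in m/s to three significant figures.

On level ground R = v₀² sin 2θ / g ⇒ v₀ = √(gR / sin 2θ).
v₀ = √(10.0 × 311 / sin 77.00°) = √(3110 / 0.9744) = √3191.8 = 56.50 m/s.

56.5 m/s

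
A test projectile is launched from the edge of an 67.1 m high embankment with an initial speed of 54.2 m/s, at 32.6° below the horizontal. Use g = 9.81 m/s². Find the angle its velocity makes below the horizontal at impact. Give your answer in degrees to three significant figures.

45.6°

Horizontal component vₓ = 54.20 cos 32.6° = 45.66 m/s; vertical v_y0 = −29.20 m/s (downward).
The projectile lands when y = 67.1 + (−29.20) t − ½·9.81·t² = 0. Positive root: t = (−29.20 + √(29.20² + 2·9.81·67.1)) / 9.81 = (−29.20 + 46.57) / 9.81 = 1.771 s.
At impact: v_y = v_y0 − g t = −46.57 m/s; vₓ = 45.66 m/s.
Angle below horizontal: arctan(|v_y|/vₓ) = arctan(46.57/45.66) = 45.57°.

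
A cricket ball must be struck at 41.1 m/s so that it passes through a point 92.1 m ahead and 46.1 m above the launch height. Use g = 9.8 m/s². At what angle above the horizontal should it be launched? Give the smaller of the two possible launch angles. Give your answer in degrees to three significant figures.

Trajectory: y = x tanθ − g x² (1 + tan²θ)/(2v₀²). With x = 92.1, y = 46.1, v₀ = 41.1, g = 9.80:
24.61 tan²θ − 92.1 tanθ + (70.71) = 0.
tanθ = [92.1 ± √(92.1² − 4 × 24.61 × (70.71))] / (2 × 24.61) = (92.1 ± 39.03) / 49.21, giving tanθ = 1.078 or 2.665.
θ = 47.16° or 69.43°; the smaller is 47.16°.

47.2°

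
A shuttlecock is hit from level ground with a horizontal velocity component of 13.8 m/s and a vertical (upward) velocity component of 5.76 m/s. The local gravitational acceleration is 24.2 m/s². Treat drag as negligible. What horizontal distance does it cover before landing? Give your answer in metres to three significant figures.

6.57 m

Time aloft: T = 2 v_y0 / g = 2 × 5.760 / 24.2 = 0.4760 s.
Horizontal distance R = vₓ T = 13.80 × 0.4760 = 6.569 m.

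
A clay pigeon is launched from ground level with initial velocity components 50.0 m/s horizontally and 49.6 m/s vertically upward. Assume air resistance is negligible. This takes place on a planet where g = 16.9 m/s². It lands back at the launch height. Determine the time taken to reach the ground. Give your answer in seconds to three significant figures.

Landing at launch height ⇒ T = 2 v_y0 / g = 2 × 49.60 / 16.9 = 5.870 s.

5.87 s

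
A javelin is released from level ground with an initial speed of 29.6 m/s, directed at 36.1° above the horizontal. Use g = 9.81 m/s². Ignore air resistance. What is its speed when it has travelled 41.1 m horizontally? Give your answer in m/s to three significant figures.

23.9 m/s

Components: vₓ = 29.60 cos 36.1° = 23.92 m/s, v_y0 = 29.60 sin 36.1° = 17.44 m/s.
Time to reach x = 41.1 m: t = x/vₓ = 41.1/23.92 = 1.718 s.
Vertical velocity there: v_y = v_y0 − g t = 17.44 − 9.81 × 1.718 = 0.5819 m/s.
Speed: √(vₓ² + v_y²) = √(23.92² + 0.5819²) = 23.92 m/s.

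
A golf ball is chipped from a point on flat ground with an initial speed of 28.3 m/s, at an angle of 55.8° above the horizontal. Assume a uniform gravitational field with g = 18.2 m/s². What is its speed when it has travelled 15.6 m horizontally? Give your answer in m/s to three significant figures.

Components: vₓ = 28.30 cos 55.8° = 15.91 m/s, v_y0 = 28.30 sin 55.8° = 23.41 m/s.
Time to reach x = 15.6 m: t = x/vₓ = 15.6/15.91 = 0.9807 s.
Vertical velocity there: v_y = v_y0 − g t = 23.41 − 18.2 × 0.9807 = 5.558 m/s.
Speed: √(vₓ² + v_y²) = √(15.91² + 5.558²) = 16.85 m/s.

16.8 m/s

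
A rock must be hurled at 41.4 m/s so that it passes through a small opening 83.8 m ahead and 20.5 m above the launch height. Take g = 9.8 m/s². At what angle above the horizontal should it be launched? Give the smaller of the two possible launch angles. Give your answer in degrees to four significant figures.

Trajectory: y = x tanθ − g x² (1 + tan²θ)/(2v₀²). With x = 83.8, y = 20.5, v₀ = 41.4, g = 9.80:
20.08 tan²θ − 83.8 tanθ + (40.58) = 0.
tanθ = [83.8 ± √(83.8² − 4 × 20.08 × (40.58))] / (2 × 20.08) = (83.8 ± 61.35) / 40.15, giving tanθ = 0.5591 or 3.615.
θ = 29.21° or 74.54°; the smaller is 29.21°.

29.21°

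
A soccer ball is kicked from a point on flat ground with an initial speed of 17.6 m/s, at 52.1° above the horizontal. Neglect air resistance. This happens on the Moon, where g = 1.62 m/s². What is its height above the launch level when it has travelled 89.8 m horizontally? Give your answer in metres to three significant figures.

Components: vₓ = 17.60 cos 52.1° = 10.81 m/s, v_y0 = 17.60 sin 52.1° = 13.89 m/s.
At x = 89.8 m, t = x/vₓ = 89.8/10.81 = 8.306 s.
Height: y = v_y0 t − ½ g t² = 13.89 × 8.306 − 0.8100 × 8.306² = 115.4 − 55.88 = 59.47 m.

59.5 m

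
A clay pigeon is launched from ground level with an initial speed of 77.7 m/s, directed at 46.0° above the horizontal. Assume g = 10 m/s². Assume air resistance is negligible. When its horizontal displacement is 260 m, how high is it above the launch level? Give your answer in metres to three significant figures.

153 m

Components: vₓ = 77.70 cos 46.0° = 53.97 m/s, v_y0 = 77.70 sin 46.0° = 55.89 m/s.
x = vₓ t ⇒ t = 260/53.97 = 4.817 s.
Height: y = v_y0 t − ½ g t² = 55.89 × 4.817 − 5.000 × 4.817² = 269.2 − 116.0 = 153.2 m.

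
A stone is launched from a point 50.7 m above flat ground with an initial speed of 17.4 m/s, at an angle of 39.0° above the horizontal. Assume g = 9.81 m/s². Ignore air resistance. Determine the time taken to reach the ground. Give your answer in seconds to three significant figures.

4.52 s

vₓ = 17.40 cos 39.0° = 13.52 m/s; v_y0 = 17.40 sin 39.0° = 10.95 m/s.
With up positive and y = 0 at the ground: y(t) = 50.7 + (10.95) t − 4.905 t². Setting y = 0 and taking the positive root: t = [10.95 + √(10.95² + 2·9.81·50.7)] / 9.81 = (10.95 + 33.39) / 9.81 = 4.520 s.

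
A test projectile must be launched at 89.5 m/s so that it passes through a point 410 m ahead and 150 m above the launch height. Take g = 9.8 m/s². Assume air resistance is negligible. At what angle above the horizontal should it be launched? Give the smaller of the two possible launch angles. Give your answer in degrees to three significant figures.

Trajectory: y = x tanθ − g x² (1 + tan²θ)/(2v₀²). With x = 410, y = 150, v₀ = 89.5, g = 9.80:
102.8 tan²θ − 410 tanθ + (252.8) = 0.
tanθ = [410 ± √(410² − 4 × 102.8 × (252.8))] / (2 × 102.8) = (410 ± 253.2) / 205.7, giving tanθ = 0.7625 or 3.225.
θ = 37.32° or 72.77°; the smaller is 37.32°.

37.3°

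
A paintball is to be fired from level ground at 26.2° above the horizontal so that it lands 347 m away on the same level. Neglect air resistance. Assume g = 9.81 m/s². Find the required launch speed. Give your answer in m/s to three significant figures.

From R = (v₀² / g) sin 2θ: v₀ = √(gR / sin 2θ).
v₀ = √(9.81 × 347 / sin 52.40°) = √(3404 / 0.7923) = √4296.5 = 65.55 m/s.

65.5 m/s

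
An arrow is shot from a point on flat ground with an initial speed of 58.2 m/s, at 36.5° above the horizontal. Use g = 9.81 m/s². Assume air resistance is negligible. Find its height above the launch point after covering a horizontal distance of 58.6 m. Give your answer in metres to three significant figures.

35.7 m

vₓ = 58.20 cos 36.5° = 46.78 m/s; v_y0 = 58.20 sin 36.5° = 34.62 m/s.
At x = 58.6 m, t = x/vₓ = 58.6/46.78 = 1.253 s.
Height: y = v_y0 t − ½ g t² = 34.62 × 1.253 − 4.905 × 1.253² = 43.36 − 7.695 = 35.67 m.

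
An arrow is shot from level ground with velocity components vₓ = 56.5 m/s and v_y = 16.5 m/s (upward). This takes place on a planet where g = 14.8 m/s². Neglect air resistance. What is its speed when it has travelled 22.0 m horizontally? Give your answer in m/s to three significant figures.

57.5 m/s

At x = 22.0 m, t = x/vₓ = 22.0/56.50 = 0.3894 s.
Vertical velocity there: v_y = v_y0 − g t = 16.50 − 14.8 × 0.3894 = 10.74 m/s.
Speed: √(vₓ² + v_y²) = √(56.50² + 10.74²) = 57.51 m/s.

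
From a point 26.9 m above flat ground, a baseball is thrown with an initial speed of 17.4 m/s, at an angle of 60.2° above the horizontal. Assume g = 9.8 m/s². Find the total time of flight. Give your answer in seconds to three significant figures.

vₓ = 17.40 cos 60.2° = 8.647 m/s; v_y0 = 17.40 sin 60.2° = 15.10 m/s.
Vertical motion (up positive, ground at y = 0): 4.900 t² − (15.10) t − 26.9 = 0, so t = (15.10 + √(15.10² + 2·9.80·26.9)) / 9.80 = (15.10 + 27.48) / 9.80 = 4.345 s.

4.34 s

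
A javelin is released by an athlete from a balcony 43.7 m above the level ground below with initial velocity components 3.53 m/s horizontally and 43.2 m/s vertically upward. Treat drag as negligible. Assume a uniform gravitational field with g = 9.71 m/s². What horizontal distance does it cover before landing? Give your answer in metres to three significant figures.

With up positive and y = 0 at the ground: y(t) = 43.7 + (43.20) t − 4.855 t². Setting y = 0 and taking the positive root: t = [43.20 + √(43.20² + 2·9.71·43.7)] / 9.71 = (43.20 + 52.10) / 9.71 = 9.815 s.
Horizontal distance: R = vₓ t = 3.530 × 9.815 = 34.65 m.

34.6 m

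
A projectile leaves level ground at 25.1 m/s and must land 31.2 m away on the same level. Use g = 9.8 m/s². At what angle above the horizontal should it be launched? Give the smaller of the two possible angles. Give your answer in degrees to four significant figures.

14.52°

R = v₀² sin 2θ / g gives sin 2θ = gR/v₀² = 9.80·31.2/25.1² = 0.4853.
2θ = 29.03° or 180° − 29.03° = 151.0°, so θ = 14.52° or 75.48°.
The smaller angle is 14.52°.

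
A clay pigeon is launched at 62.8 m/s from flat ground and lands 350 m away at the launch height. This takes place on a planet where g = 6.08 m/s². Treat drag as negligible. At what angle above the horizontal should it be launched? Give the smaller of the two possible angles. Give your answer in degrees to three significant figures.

From R = (v₀²/g) sin 2θ: sin 2θ = 6.08 × 350 / 3943.8 = 0.5396.
2θ = 32.65° or 180° − 32.65° = 147.3°, so θ = 16.33° or 73.67°.
The smaller angle is 16.33°.

16.3°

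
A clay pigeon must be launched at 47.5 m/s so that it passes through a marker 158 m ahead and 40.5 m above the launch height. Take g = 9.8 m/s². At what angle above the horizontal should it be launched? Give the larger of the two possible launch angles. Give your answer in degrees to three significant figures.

64.2°

Trajectory: y = x tanθ − g x² (1 + tan²θ)/(2v₀²). With x = 158, y = 40.5, v₀ = 47.5, g = 9.80:
54.22 tan²θ − 158 tanθ + (94.72) = 0.
tanθ = [158 ± √(158² − 4 × 54.22 × (94.72))] / (2 × 54.22) = (158 ± 66.51) / 108.4, giving tanθ = 0.8437 or 2.071.
θ = 40.16° or 64.22°; the larger is 64.22°.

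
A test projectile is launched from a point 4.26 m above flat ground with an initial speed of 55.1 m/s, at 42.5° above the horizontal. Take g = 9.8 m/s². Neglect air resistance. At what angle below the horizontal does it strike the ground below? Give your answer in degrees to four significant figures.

43.34°

Horizontal component vₓ = 55.10 cos 42.5° = 40.62 m/s; vertical v_y0 = 55.10 sin 42.5° = 37.23 m/s.
The projectile lands when y = 4.26 + (37.23) t − ½·9.80·t² = 0. Positive root: t = (37.23 + √(37.23² + 2·9.80·4.26)) / 9.80 = (37.23 + 38.33) / 9.80 = 7.710 s.
At impact: v_y = v_y0 − g t = −38.33 m/s; vₓ = 40.62 m/s.
Angle below horizontal: arctan(|v_y|/vₓ) = arctan(38.33/40.62) = 43.34°.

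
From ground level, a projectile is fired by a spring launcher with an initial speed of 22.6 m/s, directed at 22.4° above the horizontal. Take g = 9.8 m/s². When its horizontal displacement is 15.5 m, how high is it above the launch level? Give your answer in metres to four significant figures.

3.692 m

Components: vₓ = 22.60 cos 22.4° = 20.89 m/s, v_y0 = 22.60 sin 22.4° = 8.612 m/s.
At x = 15.5 m, t = x/vₓ = 15.5/20.89 = 0.7418 s.
Height: y = v_y0 t − ½ g t² = 8.612 × 0.7418 − 4.900 × 0.7418² = 6.389 − 2.696 = 3.692 m.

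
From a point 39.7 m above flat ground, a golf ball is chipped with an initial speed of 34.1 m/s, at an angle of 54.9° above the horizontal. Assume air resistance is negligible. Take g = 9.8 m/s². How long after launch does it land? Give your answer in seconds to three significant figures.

Components: vₓ = 34.10 cos 54.9° = 19.61 m/s, v_y0 = 34.10 sin 54.9° = 27.90 m/s.
The projectile lands when y = 39.7 + (27.90) t − ½·9.80·t² = 0. Positive root: t = (27.90 + √(27.90² + 2·9.80·39.7)) / 9.80 = (27.90 + 39.45) / 9.80 = 6.873 s.

6.87 s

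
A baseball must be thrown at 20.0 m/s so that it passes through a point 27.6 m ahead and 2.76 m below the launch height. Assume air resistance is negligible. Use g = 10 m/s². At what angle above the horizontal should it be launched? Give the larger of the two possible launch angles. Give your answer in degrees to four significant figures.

Trajectory: y = x tanθ − g x² (1 + tan²θ)/(2v₀²). With x = 27.6, y = −2.76, v₀ = 20.0, g = 10.0:
9.522 tan²θ − 27.6 tanθ + (6.762) = 0.
tanθ = [27.6 ± √(27.6² − 4 × 9.522 × (6.762))] / (2 × 9.522) = (27.6 ± 22.45) / 19.04, giving tanθ = 0.2702 or 2.628.
θ = 15.12° or 69.17°; the larger is 69.17°.

69.17°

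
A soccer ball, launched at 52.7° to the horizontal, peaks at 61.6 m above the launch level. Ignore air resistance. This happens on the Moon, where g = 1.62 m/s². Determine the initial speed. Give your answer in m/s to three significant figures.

17.8 m/s

At the peak v_y = 0, so v_y0 = √(2gH) = √(2 × 1.62 × 61.6) = 14.13 m/s.
v_y0 = v₀ sin θ ⇒ v₀ = 14.13 / sin 52.7° = 17.76 m/s.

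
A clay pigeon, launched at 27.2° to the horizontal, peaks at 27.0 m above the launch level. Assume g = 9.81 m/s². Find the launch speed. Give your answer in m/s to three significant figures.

At the peak v_y = 0, so v_y0 = √(2gH) = √(2 × 9.81 × 27.0) = 23.02 m/s.
v_y0 = v₀ sin θ ⇒ v₀ = 23.02 / sin 27.2° = 50.35 m/s.

50.4 m/s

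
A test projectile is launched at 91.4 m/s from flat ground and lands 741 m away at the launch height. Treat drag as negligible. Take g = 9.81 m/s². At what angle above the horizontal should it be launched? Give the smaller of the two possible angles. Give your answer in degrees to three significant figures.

Level-ground range R = v₀² sin(2θ)/g ⇒ sin(2θ) = gR/v₀² = 9.81 × 741 / 91.4² = 0.8702.
2θ = 60.48° or 180° − 60.48° = 119.5°, so θ = 30.24° or 59.76°.
The smaller angle is 30.24°.

30.2°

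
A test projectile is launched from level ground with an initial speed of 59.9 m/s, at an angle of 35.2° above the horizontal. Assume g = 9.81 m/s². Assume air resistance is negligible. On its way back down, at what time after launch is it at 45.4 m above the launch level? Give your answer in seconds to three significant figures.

5.29 s

vₓ = 59.90 cos 35.2° = 48.95 m/s; v_y0 = 59.90 sin 35.2° = 34.53 m/s.
Set y = v_y0 t − ½ g t² = 45.4: 4.905 t² − 34.53 t + 45.4 = 0.
t = [34.53 ± √(34.53² − 2·9.81·45.4)] / 9.81 = (34.53 ± 17.36) / 9.81, so t = 1.750 s or t = 5.290 s.
The descending-branch root is 5.290 s.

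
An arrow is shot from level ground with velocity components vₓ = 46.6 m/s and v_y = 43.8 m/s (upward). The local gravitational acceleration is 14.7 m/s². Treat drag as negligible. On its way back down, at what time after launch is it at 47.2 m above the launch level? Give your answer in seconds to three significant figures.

Set y = v_y0 t − ½ g t² = 47.2: 7.350 t² − 43.80 t + 47.2 = 0.
t = [43.80 ± √(43.80² − 2·14.7·47.2)] / 14.7 = (43.80 ± 23.04) / 14.7, so t = 1.412 s or t = 4.547 s.
The descending-branch root is 4.547 s.

4.55 s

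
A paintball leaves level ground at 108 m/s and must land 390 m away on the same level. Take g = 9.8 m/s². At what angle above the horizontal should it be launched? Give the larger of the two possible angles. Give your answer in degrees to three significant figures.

80.4°

R = v₀² sin 2θ / g gives sin 2θ = gR/v₀² = 9.80·390/108² = 0.3277.
2θ = 19.13° or 180° − 19.13° = 160.9°, so θ = 9.564° or 80.44°.
The larger angle is 80.44°.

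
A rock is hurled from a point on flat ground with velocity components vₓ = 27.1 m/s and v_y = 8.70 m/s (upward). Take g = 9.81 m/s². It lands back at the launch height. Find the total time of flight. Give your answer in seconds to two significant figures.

1.8 s

Landing at launch height ⇒ T = 2 v_y0 / g = 2 × 8.700 / 9.81 = 1.774 s.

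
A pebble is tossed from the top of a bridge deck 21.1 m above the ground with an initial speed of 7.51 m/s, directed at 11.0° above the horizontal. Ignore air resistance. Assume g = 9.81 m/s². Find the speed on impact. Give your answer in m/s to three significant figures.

21.7 m/s

Resolve: vₓ = 7.510 cos 11.0° = 7.372 m/s and v_y0 = 7.510 sin 11.0° = 1.433 m/s.
With up positive and y = 0 at the ground: y(t) = 21.1 + (1.433) t − 4.905 t². Setting y = 0 and taking the positive root: t = [1.433 + √(1.433² + 2·9.81·21.1)] / 9.81 = (1.433 + 20.40) / 9.81 = 2.225 s.
Vertical velocity at impact: v_y = v_y0 − g t = 1.433 − 9.81 × 2.225 = −20.40 m/s.
Speed: |v| = √(vₓ² + v_y²) = √(7.372² + 20.40²) = 21.69 m/s.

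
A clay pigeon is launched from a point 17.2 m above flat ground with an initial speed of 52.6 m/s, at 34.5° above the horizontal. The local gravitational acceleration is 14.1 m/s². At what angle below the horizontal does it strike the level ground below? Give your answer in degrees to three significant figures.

Resolve: vₓ = 52.60 cos 34.5° = 43.35 m/s and v_y0 = 52.60 sin 34.5° = 29.79 m/s.
With up positive and y = 0 at the ground: y(t) = 17.2 + (29.79) t − 7.050 t². Setting y = 0 and taking the positive root: t = [29.79 + √(29.79² + 2·14.1·17.2)] / 14.1 = (29.79 + 37.05) / 14.1 = 4.741 s.
At impact: v_y = v_y0 − g t = −37.05 m/s; vₓ = 43.35 m/s.
Angle below horizontal: arctan(|v_y|/vₓ) = arctan(37.05/43.35) = 40.52°.

40.5°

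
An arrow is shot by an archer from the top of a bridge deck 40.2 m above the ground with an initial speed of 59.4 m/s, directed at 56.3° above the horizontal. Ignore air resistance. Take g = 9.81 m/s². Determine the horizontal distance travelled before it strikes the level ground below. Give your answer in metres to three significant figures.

357 m

Horizontal component vₓ = 59.40 cos 56.3° = 32.96 m/s; vertical v_y0 = 59.40 sin 56.3° = 49.42 m/s.
Vertical motion (up positive, ground at y = 0): 4.905 t² − (49.42) t − 40.2 = 0, so t = (49.42 + √(49.42² + 2·9.81·40.2)) / 9.81 = (49.42 + 56.84) / 9.81 = 10.83 s.
Horizontal distance: R = vₓ t = 32.96 × 10.83 = 357.0 m.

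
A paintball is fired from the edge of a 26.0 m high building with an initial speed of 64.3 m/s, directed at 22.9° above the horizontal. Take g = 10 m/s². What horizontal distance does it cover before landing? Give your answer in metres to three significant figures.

349 m

vₓ = 64.30 cos 22.9° = 59.23 m/s; v_y0 = 64.30 sin 22.9° = 25.02 m/s.
Vertical motion (up positive, ground at y = 0): 5.000 t² − (25.02) t − 26.0 = 0, so t = (25.02 + √(25.02² + 2·10.0·26.0)) / 10.0 = (25.02 + 33.85) / 10.0 = 5.887 s.
Horizontal distance: R = vₓ t = 59.23 × 5.887 = 348.7 m.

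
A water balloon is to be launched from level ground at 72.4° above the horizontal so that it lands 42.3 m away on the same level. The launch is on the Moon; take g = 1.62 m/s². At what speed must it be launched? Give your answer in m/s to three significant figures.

Level-ground range: R = v₀² sin(2θ)/g, so v₀ = √(gR / sin 2θ).
v₀ = √(1.62 × 42.3 / sin 144.8°) = √(68.53 / 0.5764) = √118.88 = 10.90 m/s.

10.9 m/s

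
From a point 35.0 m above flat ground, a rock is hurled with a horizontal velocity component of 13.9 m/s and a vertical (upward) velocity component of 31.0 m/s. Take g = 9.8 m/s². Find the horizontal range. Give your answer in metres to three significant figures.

Vertical motion (up positive, ground at y = 0): 4.900 t² − (31.00) t − 35.0 = 0, so t = (31.00 + √(31.00² + 2·9.80·35.0)) / 9.80 = (31.00 + 40.58) / 9.80 = 7.304 s.
Horizontal distance: R = vₓ t = 13.90 × 7.304 = 101.5 m.

102 m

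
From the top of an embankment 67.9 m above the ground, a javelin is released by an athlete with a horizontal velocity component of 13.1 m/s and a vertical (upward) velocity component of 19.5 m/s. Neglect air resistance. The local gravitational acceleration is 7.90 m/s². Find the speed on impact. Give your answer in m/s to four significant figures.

40.31 m/s

Vertical motion (up positive, ground at y = 0): 3.950 t² − (19.50) t − 67.9 = 0, so t = (19.50 + √(19.50² + 2·7.90·67.9)) / 7.90 = (19.50 + 38.12) / 7.90 = 7.294 s.
Vertical velocity at impact: v_y = v_y0 − g t = 19.50 − 7.90 × 7.294 = −38.12 m/s.
Speed: |v| = √(vₓ² + v_y²) = √(13.10² + 38.12²) = 40.31 m/s.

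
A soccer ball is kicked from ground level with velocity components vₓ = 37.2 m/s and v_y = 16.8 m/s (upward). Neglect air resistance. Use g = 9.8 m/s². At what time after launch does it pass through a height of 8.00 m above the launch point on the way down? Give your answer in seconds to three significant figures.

2.86 s

Require v_y0 t − ½ g t² = 8.00, i.e. 4.900 t² − 16.80 t + 8.00 = 0.
t = [16.80 ± √(16.80² − 2·9.80·8.00)] / 9.80 = (16.80 ± 11.20) / 9.80, so t = 0.5714 s or t = 2.857 s.
The descending-branch root is 2.857 s.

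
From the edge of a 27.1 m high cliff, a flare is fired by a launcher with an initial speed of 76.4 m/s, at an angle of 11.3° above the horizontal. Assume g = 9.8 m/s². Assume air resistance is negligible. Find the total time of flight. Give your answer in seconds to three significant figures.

4.33 s

vₓ = 76.40 cos 11.3° = 74.92 m/s; v_y0 = 76.40 sin 11.3° = 14.97 m/s.
The projectile lands when y = 27.1 + (14.97) t − ½·9.80·t² = 0. Positive root: t = (14.97 + √(14.97² + 2·9.80·27.1)) / 9.80 = (14.97 + 27.48) / 9.80 = 4.332 s.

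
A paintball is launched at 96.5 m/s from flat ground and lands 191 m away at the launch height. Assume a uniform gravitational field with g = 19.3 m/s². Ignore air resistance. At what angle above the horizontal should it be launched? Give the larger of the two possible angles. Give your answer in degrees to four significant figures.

78.34°

R = v₀² sin 2θ / g gives sin 2θ = gR/v₀² = 19.3·191/96.5² = 0.3959.
2θ = 23.32° or 180° − 23.32° = 156.7°, so θ = 11.66° or 78.34°.
The larger angle is 78.34°.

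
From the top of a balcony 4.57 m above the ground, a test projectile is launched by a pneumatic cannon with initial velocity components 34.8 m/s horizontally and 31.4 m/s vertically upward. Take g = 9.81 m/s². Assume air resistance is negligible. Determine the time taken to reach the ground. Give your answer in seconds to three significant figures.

6.54 s

Vertical motion (up positive, ground at y = 0): 4.905 t² − (31.40) t − 4.57 = 0, so t = (31.40 + √(31.40² + 2·9.81·4.57)) / 9.81 = (31.40 + 32.80) / 9.81 = 6.544 s.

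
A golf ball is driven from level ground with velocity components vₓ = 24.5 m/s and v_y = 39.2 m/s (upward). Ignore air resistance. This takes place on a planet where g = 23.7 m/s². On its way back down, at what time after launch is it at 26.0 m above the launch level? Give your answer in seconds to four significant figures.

2.390 s

Set y = v_y0 t − ½ g t² = 26.0: 11.85 t² − 39.20 t + 26.0 = 0.
Quadratic formula: t = (39.20 ± √304.24) / 23.7 = (39.20 ± 17.44) / 23.7 → t = 0.9180 s or 2.390 s.
The descending-branch root is 2.390 s.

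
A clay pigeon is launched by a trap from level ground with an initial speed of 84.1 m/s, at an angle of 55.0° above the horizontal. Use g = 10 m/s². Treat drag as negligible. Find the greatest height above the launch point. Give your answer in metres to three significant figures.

237 m

vₓ = 84.10 cos 55.0° = 48.24 m/s; v_y0 = 84.10 sin 55.0° = 68.89 m/s.
Peak height H = v_y0² / (2g) = 4745.9 / 20.00 = 237.3 m.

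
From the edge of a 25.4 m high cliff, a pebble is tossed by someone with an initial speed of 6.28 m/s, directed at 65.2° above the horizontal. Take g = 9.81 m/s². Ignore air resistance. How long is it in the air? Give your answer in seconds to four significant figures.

Resolve: vₓ = 6.280 cos 65.2° = 2.634 m/s and v_y0 = 6.280 sin 65.2° = 5.701 m/s.
Vertical motion (up positive, ground at y = 0): 4.905 t² − (5.701) t − 25.4 = 0, so t = (5.701 + √(5.701² + 2·9.81·25.4)) / 9.81 = (5.701 + 23.04) / 9.81 = 2.930 s.

2.930 s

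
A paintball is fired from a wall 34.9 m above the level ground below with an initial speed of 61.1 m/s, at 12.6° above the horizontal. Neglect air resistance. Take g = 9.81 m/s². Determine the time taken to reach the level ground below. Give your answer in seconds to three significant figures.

Resolve: vₓ = 61.10 cos 12.6° = 59.63 m/s and v_y0 = 61.10 sin 12.6° = 13.33 m/s.
Vertical motion (up positive, ground at y = 0): 4.905 t² − (13.33) t − 34.9 = 0, so t = (13.33 + √(13.33² + 2·9.81·34.9)) / 9.81 = (13.33 + 29.37) / 9.81 = 4.352 s.

4.35 s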